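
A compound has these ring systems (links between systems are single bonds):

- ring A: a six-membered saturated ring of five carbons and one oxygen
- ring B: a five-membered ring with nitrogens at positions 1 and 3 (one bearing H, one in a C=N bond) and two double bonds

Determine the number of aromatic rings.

Ring A has only sp³ atoms, so it is not fully conjugated — not aromatic (tetrahydropyran).
Ring B is planar and fully conjugated; 2 ring double bonds (4 π electrons) plus a heteroatom lone pair (2) give 6 π electrons. That satisfies 4n+2 with n=1, so ring B is aromatic (imidazole).
Aromatic: B. Total: 1.

1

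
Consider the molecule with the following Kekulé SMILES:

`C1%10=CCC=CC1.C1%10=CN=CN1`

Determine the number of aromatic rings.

The SMILES encodes a six-membered carbon ring with two isolated C=C double bonds and two sp³ carbons; a five-membered ring with nitrogens at positions 1 and 3 (one bearing H, one in a C=N bond) and two double bonds.
The 6-membered ring has two sp³ carbons, so it is not fully conjugated — not aromatic (1,4-cyclohexadiene).
The 5-membered ring with two nitrogens (one N–H, one =N–) has a continuous p-orbital overlap around the ring; 2 ring double bonds (4 π electrons) plus a heteroatom lone pair (2) give 6 π electrons. That satisfies 4n+2 with n=1, so it is aromatic (imidazole).
1 of the 2 rings is aromatic. Total: 1.

1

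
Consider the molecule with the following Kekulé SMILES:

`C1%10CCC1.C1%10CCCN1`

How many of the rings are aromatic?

0

The SMILES encodes a four-membered saturated carbon ring; a five-membered saturated ring of four carbons and one N–H nitrogen.
The 4-membered ring has only sp³ atoms, so it is not fully conjugated — not aromatic (cyclobutane).
The 5-membered ring with one N–H has only sp³ atoms, so it is not fully conjugated — not aromatic (pyrrolidine).
None of the rings are aromatic. Total: 0.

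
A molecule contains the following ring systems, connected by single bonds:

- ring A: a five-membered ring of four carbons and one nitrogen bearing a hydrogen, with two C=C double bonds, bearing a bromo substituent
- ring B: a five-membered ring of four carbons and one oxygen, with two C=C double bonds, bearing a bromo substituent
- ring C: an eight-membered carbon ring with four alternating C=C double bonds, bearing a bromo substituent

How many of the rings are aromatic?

Ring A has a continuous p-orbital overlap around the ring; 2 ring double bonds (4 π electrons) plus a heteroatom lone pair (2) give 6 π electrons. Since 6 = 4n+2 (n=1), ring A is aromatic (pyrrole).
Ring B has a continuous p-orbital overlap around the ring; 2 ring double bonds (4 π electrons) plus a heteroatom lone pair (2) give 6 π electrons. 6 = 4(1)+2, so ring B is aromatic (furan).
Ring C has only sp² ring atoms; a planar conformation would have a fully conjugated π system of 8 electrons. But 8 = 4(2), which is 4n not 4n+2, so ring C is not aromatic (cyclooctatetraene) — cyclooctatetraene distorts into a non-planar tub to avoid antiaromaticity.
Aromatic: A, B. Total: 2.

2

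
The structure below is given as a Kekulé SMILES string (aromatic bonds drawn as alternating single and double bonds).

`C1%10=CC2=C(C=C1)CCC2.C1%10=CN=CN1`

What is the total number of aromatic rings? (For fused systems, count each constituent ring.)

The SMILES encodes a six-membered carbon ring with three alternating C=C double bonds, fused to a saturated five-membered carbon ring; a five-membered ring with nitrogens at positions 1 and 3 (one bearing H, one in a C=N bond) and two double bonds.
The 6-membered ring has a continuous p-orbital overlap around the ring; 3 ring double bonds give 6 π electrons. Since 6 = 4n+2 (n=1), it is aromatic (benzene ring).
The 5-membered ring has three sp³ carbons, so it is not fully conjugated — not aromatic (cyclopentane ring).
The 5-membered ring with two nitrogens (one N–H, one =N–) is planar and fully conjugated; 2 ring double bonds (4 π electrons) plus a heteroatom lone pair (2) give 6 π electrons. 6 = 4(1)+2, so it is aromatic (imidazole).
2 of the 3 rings are aromatic. Total: 2.

2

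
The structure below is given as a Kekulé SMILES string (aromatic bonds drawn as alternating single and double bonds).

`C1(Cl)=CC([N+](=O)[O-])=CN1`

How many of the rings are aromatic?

1

The SMILES encodes a five-membered ring of four carbons and one nitrogen bearing a hydrogen, with two C=C double bonds.
The 5-membered ring with one N–H is planar and fully conjugated; 2 ring double bonds (4 π electrons) plus a heteroatom lone pair (2) give 6 π electrons. 6 = 4(1)+2, so it is aromatic (pyrrole).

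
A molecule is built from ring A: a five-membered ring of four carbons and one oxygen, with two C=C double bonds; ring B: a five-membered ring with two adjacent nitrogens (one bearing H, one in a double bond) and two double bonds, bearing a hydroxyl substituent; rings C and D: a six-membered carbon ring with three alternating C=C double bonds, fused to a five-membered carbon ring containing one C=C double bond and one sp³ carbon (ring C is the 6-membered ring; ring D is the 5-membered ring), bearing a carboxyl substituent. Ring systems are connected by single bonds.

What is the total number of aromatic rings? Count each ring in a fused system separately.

3

Ring A is fully conjugated (every ring atom contributes a p orbital); 2 ring double bonds (4 π electrons) plus a heteroatom lone pair (2) give 6 π electrons. Since 6 = 4n+2 (n=1), ring A is aromatic (furan).
Ring B is planar and fully conjugated; 2 ring double bonds (4 π electrons) plus a heteroatom lone pair (2) give 6 π electrons. 6 = 4(1)+2, so ring B is aromatic (pyrazole).
Ring C is fully conjugated (every ring atom contributes a p orbital); 3 ring double bonds give 6 π electrons. 6 = 4(1)+2, so ring C is aromatic (benzene ring).
Ring D has one sp³ carbon, so it is not fully conjugated — not aromatic (cyclopentene ring).
Aromatic: A, B, C. Total: 3.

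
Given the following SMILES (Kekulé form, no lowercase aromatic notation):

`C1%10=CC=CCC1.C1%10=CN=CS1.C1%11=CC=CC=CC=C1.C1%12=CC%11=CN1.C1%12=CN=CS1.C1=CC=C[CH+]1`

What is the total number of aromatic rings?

3

The SMILES encodes a six-membered carbon ring with two conjugated C=C double bonds and two sp³ carbons; a five-membered ring with a sulfur at position 1 and a nitrogen at position 3 (in a C=N bond), with two double bonds; an eight-membered carbon ring with four alternating C=C double bonds; a five-membered ring of four carbons and one nitrogen bearing a hydrogen, with two C=C double bonds; a five-membered ring with a sulfur at position 1 and a nitrogen at position 3 (in a C=N bond), with two double bonds; a five-membered all-carbon ring bearing a positive charge on one carbon, with two C=C double bonds.
The 6-membered ring has two sp³ carbons, so it is not fully conjugated — not aromatic (1,3-cyclohexadiene).
The 5-membered ring with one sulfur and one =N– is fully conjugated (every ring atom contributes a p orbital); 2 ring double bonds (4 π electrons) plus a heteroatom lone pair (2) give 6 π electrons. That satisfies 4n+2 with n=1, so it is aromatic (thiazole).
The 8-membered ring has only sp² ring atoms; a planar conformation would have a fully conjugated π system of 8 electrons. But 8 = 4(2), which is 4n not 4n+2, so it is not aromatic (cyclooctatetraene) — cyclooctatetraene distorts into a non-planar tub to avoid antiaromaticity.
The 5-membered ring with one N–H is fully conjugated (every ring atom contributes a p orbital); 2 ring double bonds (4 π electrons) plus a heteroatom lone pair (2) give 6 π electrons. 6 = 4(1)+2, so it is aromatic (pyrrole).
The second 5-membered ring with one sulfur and one =N– is planar and fully conjugated; 2 ring double bonds (4 π electrons) plus a heteroatom lone pair (2) give 6 π electrons. Since 6 = 4n+2 (n=1), it is aromatic (thiazole).
The 5-membered ring has only sp² ring atoms; a planar conformation would have a fully conjugated π system of 4 electrons. But 4 = 4(1), which is 4n not 4n+2, so it is not aromatic (cyclopentadienyl cation).
3 of the 6 rings are aromatic. Total: 3.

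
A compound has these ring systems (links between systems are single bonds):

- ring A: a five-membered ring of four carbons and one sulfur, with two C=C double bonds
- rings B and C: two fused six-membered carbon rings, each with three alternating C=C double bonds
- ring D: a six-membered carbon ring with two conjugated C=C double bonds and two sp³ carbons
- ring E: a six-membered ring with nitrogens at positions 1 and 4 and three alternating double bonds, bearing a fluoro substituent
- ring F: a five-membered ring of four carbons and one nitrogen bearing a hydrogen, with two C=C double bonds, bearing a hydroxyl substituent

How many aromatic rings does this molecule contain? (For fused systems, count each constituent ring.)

5

Ring A is planar and fully conjugated; 2 ring double bonds (4 π electrons) plus a heteroatom lone pair (2) give 6 π electrons. Since 6 = 4n+2 (n=1), ring A is aromatic (thiophene).
Rings B and C form a fused bicyclic system with 10 sp² atoms and 10 π electrons from ring double bonds. 10 = 4(2)+2, so the system is aromatic and both rings count as aromatic (naphthalene).
Ring D has two sp³ carbons, so it is not fully conjugated — not aromatic (1,3-cyclohexadiene).
Ring E is planar and fully conjugated; 3 ring double bonds give 6 π electrons. Since 6 = 4n+2 (n=1), ring E is aromatic (pyrazine).
Ring F is fully conjugated (every ring atom contributes a p orbital); 2 ring double bonds (4 π electrons) plus a heteroatom lone pair (2) give 6 π electrons. That satisfies 4n+2 with n=1, so ring F is aromatic (pyrrole).
Aromatic: A, B, C, E, F. Total: 5.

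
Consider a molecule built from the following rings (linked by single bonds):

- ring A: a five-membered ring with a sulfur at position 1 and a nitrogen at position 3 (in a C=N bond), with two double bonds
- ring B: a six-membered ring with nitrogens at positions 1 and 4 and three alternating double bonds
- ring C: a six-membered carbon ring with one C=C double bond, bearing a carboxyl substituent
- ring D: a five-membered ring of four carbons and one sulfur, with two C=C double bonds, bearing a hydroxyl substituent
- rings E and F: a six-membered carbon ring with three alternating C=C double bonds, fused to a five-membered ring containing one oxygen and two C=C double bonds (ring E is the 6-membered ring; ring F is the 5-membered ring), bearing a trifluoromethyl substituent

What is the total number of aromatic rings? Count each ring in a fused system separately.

5

Ring A is planar and fully conjugated; 2 ring double bonds (4 π electrons) plus a heteroatom lone pair (2) give 6 π electrons. That satisfies 4n+2 with n=1, so ring A is aromatic (thiazole).
Ring B is fully conjugated (every ring atom contributes a p orbital); 3 ring double bonds give 6 π electrons. Since 6 = 4n+2 (n=1), ring B is aromatic (pyrazine).
Ring C has four sp³ carbons, so it is not fully conjugated — not aromatic (cyclohexene).
Ring D has a continuous p-orbital overlap around the ring; 2 ring double bonds (4 π electrons) plus a heteroatom lone pair (2) give 6 π electrons. 6 = 4(1)+2, so ring D is aromatic (thiophene).
Rings E and F form a fused bicyclic system (with one oxygen) with 9 sp² atoms and 10 π electrons from ring double bonds plus a heteroatom lone pair. 10 = 4(2)+2, so the system is aromatic and both rings count as aromatic (benzofuran).
Aromatic: A, B, D, E, F. Total: 5.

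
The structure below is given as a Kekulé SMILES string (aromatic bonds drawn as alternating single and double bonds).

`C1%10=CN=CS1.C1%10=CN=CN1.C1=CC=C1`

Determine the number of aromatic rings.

2

The SMILES encodes a five-membered ring with a sulfur at position 1 and a nitrogen at position 3 (in a C=N bond), with two double bonds; a five-membered ring with nitrogens at positions 1 and 3 (one bearing H, one in a C=N bond) and two double bonds; a four-membered carbon ring with two alternating C=C double bonds.
The 5-membered ring with one sulfur and one =N– is planar and fully conjugated; 2 ring double bonds (4 π electrons) plus a heteroatom lone pair (2) give 6 π electrons. 6 = 4(1)+2, so it is aromatic (thiazole).
The 5-membered ring with two nitrogens (one N–H, one =N–) is planar and fully conjugated; 2 ring double bonds (4 π electrons) plus a heteroatom lone pair (2) give 6 π electrons. 6 = 4(1)+2, so it is aromatic (imidazole).
The 4-membered ring has only sp² ring atoms; a planar conformation would have a fully conjugated π system of 4 electrons. But 4 = 4(1), which is 4n not 4n+2, so it is not aromatic (cyclobutadiene) — cyclobutadiene is antiaromatic and distorts to a rectangle.
2 of the 3 rings are aromatic. Total: 2.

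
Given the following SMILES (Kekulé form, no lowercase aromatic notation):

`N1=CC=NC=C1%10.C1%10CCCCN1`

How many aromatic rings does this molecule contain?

The SMILES encodes a six-membered ring with nitrogens at positions 1 and 4 and three alternating double bonds; a six-membered saturated ring of five carbons and one N–H nitrogen.
The 6-membered ring with two nitrogens (1,4) has a continuous p-orbital overlap around the ring; 3 ring double bonds give 6 π electrons. That satisfies 4n+2 with n=1, so it is aromatic (pyrazine).
The 6-membered ring with one N–H has only sp³ atoms, so it is not fully conjugated — not aromatic (piperidine).
1 of the 2 rings is aromatic. Total: 1.

1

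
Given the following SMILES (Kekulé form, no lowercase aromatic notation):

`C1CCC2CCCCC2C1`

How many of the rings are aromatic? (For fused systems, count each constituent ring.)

The SMILES encodes two fused six-membered saturated carbon rings.
The 6-membered ring has only sp³ atoms, so it is not fully conjugated — not aromatic (cyclohexane ring).
The second 6-membered ring has only sp³ atoms, so it is not fully conjugated — not aromatic (cyclohexane ring).
None of the rings are aromatic. Total: 0.

0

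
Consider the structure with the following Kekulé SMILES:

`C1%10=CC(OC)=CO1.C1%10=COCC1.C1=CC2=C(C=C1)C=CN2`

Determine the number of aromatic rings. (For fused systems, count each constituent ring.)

The SMILES encodes a five-membered ring of four carbons and one oxygen, with two C=C double bonds; a five-membered ring of four carbons and one oxygen, with one C=C double bond and two sp³ carbons; a six-membered carbon ring with three alternating C=C double bonds, fused to a five-membered ring containing one N–H nitrogen and two C=C double bonds.
The 5-membered ring with one oxygen has a continuous p-orbital overlap around the ring; 2 ring double bonds (4 π electrons) plus a heteroatom lone pair (2) give 6 π electrons. That satisfies 4n+2 with n=1, so it is aromatic (furan).
The second 5-membered ring with one oxygen has two sp³ carbons, so it is not fully conjugated — not aromatic (2,3-dihydrofuran).
The fused 6/5-membered bicyclic (with one N–H) is a single π system with 9 sp² atoms and 10 π electrons from ring double bonds plus a heteroatom lone pair. 10 = 4(2)+2, so the system is aromatic and both rings count as aromatic (indole).
3 of the 4 rings are aromatic. Total: 3.

3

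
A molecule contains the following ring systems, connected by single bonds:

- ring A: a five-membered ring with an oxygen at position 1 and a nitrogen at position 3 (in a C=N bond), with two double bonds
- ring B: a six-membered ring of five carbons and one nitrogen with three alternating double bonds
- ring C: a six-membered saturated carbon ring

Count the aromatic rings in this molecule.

Ring A has a continuous p-orbital overlap around the ring; 2 ring double bonds (4 π electrons) plus a heteroatom lone pair (2) give 6 π electrons. That satisfies 4n+2 with n=1, so ring A is aromatic (oxazole).
Ring B is fully conjugated (every ring atom contributes a p orbital); 3 ring double bonds give 6 π electrons. Since 6 = 4n+2 (n=1), ring B is aromatic (pyridine).
Ring C has only sp³ atoms, so it is not fully conjugated — not aromatic (cyclohexane).
Aromatic: A, B. Total: 2.

2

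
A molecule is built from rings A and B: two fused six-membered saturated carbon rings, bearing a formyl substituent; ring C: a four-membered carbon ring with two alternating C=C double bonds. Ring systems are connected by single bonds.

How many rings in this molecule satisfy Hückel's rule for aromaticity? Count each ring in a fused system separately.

Ring A has only sp³ atoms, so it is not fully conjugated — not aromatic (cyclohexane ring).
Ring B has only sp³ atoms, so it is not fully conjugated — not aromatic (cyclohexane ring).
Ring C has only sp² ring atoms; a planar conformation would have a fully conjugated π system of 4 electrons. But 4 = 4(1), which is 4n not 4n+2, so ring C is not aromatic (cyclobutadiene) — cyclobutadiene is antiaromatic and distorts to a rectangle.
No ring is aromatic. Total: 0.

0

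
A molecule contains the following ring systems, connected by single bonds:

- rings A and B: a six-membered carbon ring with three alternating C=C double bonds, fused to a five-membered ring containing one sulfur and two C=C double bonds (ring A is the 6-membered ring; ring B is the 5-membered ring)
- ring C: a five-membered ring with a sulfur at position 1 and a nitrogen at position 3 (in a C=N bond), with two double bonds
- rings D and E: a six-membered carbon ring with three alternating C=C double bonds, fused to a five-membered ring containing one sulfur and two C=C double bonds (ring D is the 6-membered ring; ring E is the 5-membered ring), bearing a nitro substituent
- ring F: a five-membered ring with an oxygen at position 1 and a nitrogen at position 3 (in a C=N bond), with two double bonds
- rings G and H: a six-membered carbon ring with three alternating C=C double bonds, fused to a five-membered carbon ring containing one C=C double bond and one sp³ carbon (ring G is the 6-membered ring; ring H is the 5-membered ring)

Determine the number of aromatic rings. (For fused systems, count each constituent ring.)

7

Rings A and B form a fused bicyclic system (with one sulfur) with 9 sp² atoms and 10 π electrons from ring double bonds plus a heteroatom lone pair. 10 = 4(2)+2, so the system is aromatic and both rings count as aromatic (benzothiophene).
Ring C has a continuous p-orbital overlap around the ring; 2 ring double bonds (4 π electrons) plus a heteroatom lone pair (2) give 6 π electrons. Since 6 = 4n+2 (n=1), ring C is aromatic (thiazole).
Rings D and E form a fused bicyclic system (with one sulfur) with 9 sp² atoms and 10 π electrons from ring double bonds plus a heteroatom lone pair. 10 = 4(2)+2, so the system is aromatic and both rings count as aromatic (benzothiophene).
Ring F has a continuous p-orbital overlap around the ring; 2 ring double bonds (4 π electrons) plus a heteroatom lone pair (2) give 6 π electrons. Since 6 = 4n+2 (n=1), ring F is aromatic (oxazole).
Ring G has a continuous p-orbital overlap around the ring; 3 ring double bonds give 6 π electrons. 6 = 4(1)+2, so ring G is aromatic (benzene ring).
Ring H has one sp³ carbon, so it is not fully conjugated — not aromatic (cyclopentene ring).
Aromatic: A, B, C, D, E, F, G. Total: 7.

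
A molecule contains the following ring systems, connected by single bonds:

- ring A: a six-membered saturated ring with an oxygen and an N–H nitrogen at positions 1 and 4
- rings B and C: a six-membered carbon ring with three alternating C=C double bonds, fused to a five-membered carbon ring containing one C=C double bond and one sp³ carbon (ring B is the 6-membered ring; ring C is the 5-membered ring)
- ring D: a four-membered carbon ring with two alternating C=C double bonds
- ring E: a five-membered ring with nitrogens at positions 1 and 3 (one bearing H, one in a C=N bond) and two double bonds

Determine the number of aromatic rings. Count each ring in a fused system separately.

Ring A has only sp³ atoms, so it is not fully conjugated — not aromatic (morpholine).
Ring B has a continuous p-orbital overlap around the ring; 3 ring double bonds give 6 π electrons. Since 6 = 4n+2 (n=1), ring B is aromatic (benzene ring).
Ring C has one sp³ carbon, so it is not fully conjugated — not aromatic (cyclopentene ring).
Ring D has only sp² ring atoms; a planar conformation would have a fully conjugated π system of 4 electrons. But 4 = 4(1), which is 4n not 4n+2, so ring D is not aromatic (cyclobutadiene) — cyclobutadiene is antiaromatic and distorts to a rectangle.
Ring E is planar and fully conjugated; 2 ring double bonds (4 π electrons) plus a heteroatom lone pair (2) give 6 π electrons. Since 6 = 4n+2 (n=1), ring E is aromatic (imidazole).
Aromatic: B, E. Total: 2.

2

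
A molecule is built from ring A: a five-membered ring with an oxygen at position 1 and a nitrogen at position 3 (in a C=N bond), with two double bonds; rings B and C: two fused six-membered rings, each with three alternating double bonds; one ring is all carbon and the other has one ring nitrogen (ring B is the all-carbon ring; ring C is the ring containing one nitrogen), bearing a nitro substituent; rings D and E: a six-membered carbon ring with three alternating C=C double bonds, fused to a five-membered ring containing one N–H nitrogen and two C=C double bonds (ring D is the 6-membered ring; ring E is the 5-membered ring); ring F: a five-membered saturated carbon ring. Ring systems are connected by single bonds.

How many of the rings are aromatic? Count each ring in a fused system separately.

Ring A is planar and fully conjugated; 2 ring double bonds (4 π electrons) plus a heteroatom lone pair (2) give 6 π electrons. That satisfies 4n+2 with n=1, so ring A is aromatic (oxazole).
Rings B and C form a fused bicyclic system (with one nitrogen) with 10 sp² atoms and 10 π electrons from ring double bonds. 10 = 4(2)+2, so the system is aromatic and both rings count as aromatic (quinoline).
Rings D and E form a fused bicyclic system (with one N–H) with 9 sp² atoms and 10 π electrons from ring double bonds plus a heteroatom lone pair. 10 = 4(2)+2, so the system is aromatic and both rings count as aromatic (indole).
Ring F has only sp³ atoms, so it is not fully conjugated — not aromatic (cyclopentane).
Aromatic: A, B, C, D, E. Total: 5.

5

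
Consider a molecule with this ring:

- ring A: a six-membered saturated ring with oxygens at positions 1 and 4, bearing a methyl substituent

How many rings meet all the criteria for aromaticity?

0

Ring A has only sp³ atoms, so it is not fully conjugated — not aromatic (1,4-dioxane).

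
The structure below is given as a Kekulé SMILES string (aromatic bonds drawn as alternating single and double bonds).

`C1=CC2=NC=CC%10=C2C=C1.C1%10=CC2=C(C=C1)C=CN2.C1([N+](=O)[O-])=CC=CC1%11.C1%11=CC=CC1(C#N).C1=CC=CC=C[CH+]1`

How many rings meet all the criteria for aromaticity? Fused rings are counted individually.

The SMILES encodes two fused six-membered rings, each with three alternating double bonds; one ring is all carbon and the other has one ring nitrogen; a six-membered carbon ring with three alternating C=C double bonds, fused to a five-membered ring containing one N–H nitrogen and two C=C double bonds; a five-membered carbon ring with two conjugated C=C double bonds and one sp³ carbon; a five-membered carbon ring with two conjugated C=C double bonds and one sp³ carbon; a seven-membered all-carbon ring bearing a positive charge on one carbon, with three C=C double bonds.
The fused 6/6-membered bicyclic (with one nitrogen) is a single π system with 10 sp² atoms and 10 π electrons from ring double bonds. 10 = 4(2)+2, so the system is aromatic and both rings count as aromatic (quinoline).
The fused 6/5-membered bicyclic (with one N–H) is a single π system with 9 sp² atoms and 10 π electrons from ring double bonds plus a heteroatom lone pair. 10 = 4(2)+2, so the system is aromatic and both rings count as aromatic (indole).
The 5-membered ring has one sp³ carbon, so it is not fully conjugated — not aromatic (cyclopentadiene).
The second 5-membered ring has one sp³ carbon, so it is not fully conjugated — not aromatic (cyclopentadiene).
The 7-membered ring is planar and fully conjugated; 3 ring double bonds (6 π electrons) plus the carbocation's empty p orbital (0, but keeps the ring conjugated) give 6 π electrons. That satisfies 4n+2 with n=1, so it is aromatic (tropylium cation).
5 of the 7 rings are aromatic. Total: 5.

5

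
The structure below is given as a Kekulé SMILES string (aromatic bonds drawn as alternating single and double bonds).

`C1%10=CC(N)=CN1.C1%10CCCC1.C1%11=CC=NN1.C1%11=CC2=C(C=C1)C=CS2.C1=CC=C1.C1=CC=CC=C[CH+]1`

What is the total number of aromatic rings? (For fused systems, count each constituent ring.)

The SMILES encodes a five-membered ring of four carbons and one nitrogen bearing a hydrogen, with two C=C double bonds; a five-membered saturated carbon ring; a five-membered ring with two adjacent nitrogens (one bearing H, one in a double bond) and two double bonds; a six-membered carbon ring with three alternating C=C double bonds, fused to a five-membered ring containing one sulfur and two C=C double bonds; a four-membered carbon ring with two alternating C=C double bonds; a seven-membered all-carbon ring bearing a positive charge on one carbon, with three C=C double bonds.
The 5-membered ring with one N–H is fully conjugated (every ring atom contributes a p orbital); 2 ring double bonds (4 π electrons) plus a heteroatom lone pair (2) give 6 π electrons. Since 6 = 4n+2 (n=1), it is aromatic (pyrrole).
The 5-membered ring has only sp³ atoms, so it is not fully conjugated — not aromatic (cyclopentane).
The 5-membered ring with two adjacent nitrogens (one N–H, one =N–) has a continuous p-orbital overlap around the ring; 2 ring double bonds (4 π electrons) plus a heteroatom lone pair (2) give 6 π electrons. 6 = 4(1)+2, so it is aromatic (pyrazole).
The fused 6/5-membered bicyclic (with one sulfur) is a single π system with 9 sp² atoms and 10 π electrons from ring double bonds plus a heteroatom lone pair. 10 = 4(2)+2, so the system is aromatic and both rings count as aromatic (benzothiophene).
The 4-membered ring has only sp² ring atoms; a planar conformation would have a fully conjugated π system of 4 electrons. But 4 = 4(1), which is 4n not 4n+2, so it is not aromatic (cyclobutadiene) — cyclobutadiene is antiaromatic and distorts to a rectangle.
The 7-membered ring is fully conjugated (every ring atom contributes a p orbital); 3 ring double bonds (6 π electrons) plus the carbocation's empty p orbital (0, but keeps the ring conjugated) give 6 π electrons. 6 = 4(1)+2, so it is aromatic (tropylium cation).
5 of the 7 rings are aromatic. Total: 5.

5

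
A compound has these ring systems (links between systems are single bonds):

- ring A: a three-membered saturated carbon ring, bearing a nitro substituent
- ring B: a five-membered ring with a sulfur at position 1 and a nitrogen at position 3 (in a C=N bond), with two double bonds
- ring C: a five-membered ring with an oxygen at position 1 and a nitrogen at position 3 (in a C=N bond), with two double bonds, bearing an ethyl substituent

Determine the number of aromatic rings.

2

Ring A has only sp³ atoms, so it is not fully conjugated — not aromatic (cyclopropane).
Ring B has a continuous p-orbital overlap around the ring; 2 ring double bonds (4 π electrons) plus a heteroatom lone pair (2) give 6 π electrons. Since 6 = 4n+2 (n=1), ring B is aromatic (thiazole).
Ring C has a continuous p-orbital overlap around the ring; 2 ring double bonds (4 π electrons) plus a heteroatom lone pair (2) give 6 π electrons. That satisfies 4n+2 with n=1, so ring C is aromatic (oxazole).
Aromatic: B, C. Total: 2.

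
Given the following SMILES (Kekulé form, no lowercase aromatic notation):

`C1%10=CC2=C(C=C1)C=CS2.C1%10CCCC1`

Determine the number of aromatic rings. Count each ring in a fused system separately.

2

The SMILES encodes a six-membered carbon ring with three alternating C=C double bonds, fused to a five-membered ring containing one sulfur and two C=C double bonds; a five-membered saturated carbon ring.
The fused 6/5-membered bicyclic (with one sulfur) is a single π system with 9 sp² atoms and 10 π electrons from ring double bonds plus a heteroatom lone pair. 10 = 4(2)+2, so the system is aromatic and both rings count as aromatic (benzothiophene).
The 5-membered ring has only sp³ atoms, so it is not fully conjugated — not aromatic (cyclopentane).
2 of the 3 rings are aromatic. Total: 2.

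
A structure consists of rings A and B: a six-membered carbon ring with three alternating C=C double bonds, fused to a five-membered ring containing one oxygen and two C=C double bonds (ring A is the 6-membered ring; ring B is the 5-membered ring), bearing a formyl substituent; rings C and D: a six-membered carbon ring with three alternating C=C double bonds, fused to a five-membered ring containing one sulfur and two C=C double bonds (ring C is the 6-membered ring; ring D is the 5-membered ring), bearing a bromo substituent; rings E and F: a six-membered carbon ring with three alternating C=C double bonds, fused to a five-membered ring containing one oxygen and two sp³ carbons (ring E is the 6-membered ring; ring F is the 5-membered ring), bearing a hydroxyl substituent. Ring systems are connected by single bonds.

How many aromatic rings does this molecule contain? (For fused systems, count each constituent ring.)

5

Rings A and B form a fused bicyclic system (with one oxygen) with 9 sp² atoms and 10 π electrons from ring double bonds plus a heteroatom lone pair. 10 = 4(2)+2, so the system is aromatic and both rings count as aromatic (benzofuran).
Rings C and D form a fused bicyclic system (with one sulfur) with 9 sp² atoms and 10 π electrons from ring double bonds plus a heteroatom lone pair. 10 = 4(2)+2, so the system is aromatic and both rings count as aromatic (benzothiophene).
Ring E has a continuous p-orbital overlap around the ring; 3 ring double bonds give 6 π electrons. 6 = 4(1)+2, so ring E is aromatic (benzene ring).
Ring F has two sp³ carbons, so it is not fully conjugated — not aromatic (oxolane ring).
Aromatic: A, B, C, D, E. Total: 5.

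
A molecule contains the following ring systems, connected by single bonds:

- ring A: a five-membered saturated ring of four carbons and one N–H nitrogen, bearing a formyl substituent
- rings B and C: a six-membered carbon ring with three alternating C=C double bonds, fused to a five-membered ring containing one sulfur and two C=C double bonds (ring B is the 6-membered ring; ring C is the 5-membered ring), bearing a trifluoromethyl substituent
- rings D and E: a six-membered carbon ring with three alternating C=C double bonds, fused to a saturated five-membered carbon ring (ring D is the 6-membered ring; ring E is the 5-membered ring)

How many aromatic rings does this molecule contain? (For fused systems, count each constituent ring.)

Ring A has only sp³ atoms, so it is not fully conjugated — not aromatic (pyrrolidine).
Rings B and C form a fused bicyclic system (with one sulfur) with 9 sp² atoms and 10 π electrons from ring double bonds plus a heteroatom lone pair. 10 = 4(2)+2, so the system is aromatic and both rings count as aromatic (benzothiophene).
Ring D is planar and fully conjugated; 3 ring double bonds give 6 π electrons. 6 = 4(1)+2, so ring D is aromatic (benzene ring).
Ring E has three sp³ carbons, so it is not fully conjugated — not aromatic (cyclopentane ring).
Aromatic: B, C, D. Total: 3.

3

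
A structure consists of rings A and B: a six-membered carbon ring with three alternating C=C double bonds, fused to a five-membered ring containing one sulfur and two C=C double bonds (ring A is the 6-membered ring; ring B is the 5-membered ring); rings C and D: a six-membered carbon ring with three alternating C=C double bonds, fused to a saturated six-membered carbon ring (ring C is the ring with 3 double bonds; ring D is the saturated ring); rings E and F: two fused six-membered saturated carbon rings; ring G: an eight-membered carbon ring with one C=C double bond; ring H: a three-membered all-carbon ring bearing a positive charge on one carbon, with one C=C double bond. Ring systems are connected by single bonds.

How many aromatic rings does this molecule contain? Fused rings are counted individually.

4

Rings A and B form a fused bicyclic system (with one sulfur) with 9 sp² atoms and 10 π electrons from ring double bonds plus a heteroatom lone pair. 10 = 4(2)+2, so the system is aromatic and both rings count as aromatic (benzothiophene).
Ring C is planar and fully conjugated; 3 ring double bonds give 6 π electrons. 6 = 4(1)+2, so ring C is aromatic (benzene ring).
Ring D has four sp³ carbons, so it is not fully conjugated — not aromatic (cyclohexane ring).
Ring E has only sp³ atoms, so it is not fully conjugated — not aromatic (cyclohexane ring).
Ring F has only sp³ atoms, so it is not fully conjugated — not aromatic (cyclohexane ring).
Ring G has six sp³ carbons, so it is not fully conjugated — not aromatic (cyclooctene).
Ring H is planar and fully conjugated; 1 ring double bond (2 π electrons) plus the carbocation's empty p orbital (0, but keeps the ring conjugated) give 2 π electrons. That satisfies 4n+2 with n=0, so ring H is aromatic (cyclopropenyl cation).
Aromatic: A, B, C, H. Total: 4.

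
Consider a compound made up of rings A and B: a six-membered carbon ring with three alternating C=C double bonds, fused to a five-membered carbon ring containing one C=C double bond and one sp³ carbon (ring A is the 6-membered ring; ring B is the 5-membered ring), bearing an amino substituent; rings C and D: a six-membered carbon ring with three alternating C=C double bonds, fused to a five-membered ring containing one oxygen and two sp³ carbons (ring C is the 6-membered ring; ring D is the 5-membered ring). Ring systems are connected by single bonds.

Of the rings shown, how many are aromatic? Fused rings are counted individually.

2

Ring A is planar and fully conjugated; 3 ring double bonds give 6 π electrons. That satisfies 4n+2 with n=1, so ring A is aromatic (benzene ring).
Ring B has one sp³ carbon, so it is not fully conjugated — not aromatic (cyclopentene ring).
Ring C is fully conjugated (every ring atom contributes a p orbital); 3 ring double bonds give 6 π electrons. 6 = 4(1)+2, so ring C is aromatic (benzene ring).
Ring D has two sp³ carbons, so it is not fully conjugated — not aromatic (oxolane ring).
Aromatic: A, C. Total: 2.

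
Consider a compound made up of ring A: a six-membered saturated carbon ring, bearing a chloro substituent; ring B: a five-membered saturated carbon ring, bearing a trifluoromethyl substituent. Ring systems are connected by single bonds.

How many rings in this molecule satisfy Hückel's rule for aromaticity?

0

Ring A has only sp³ atoms, so it is not fully conjugated — not aromatic (cyclohexane).
Ring B has only sp³ atoms, so it is not fully conjugated — not aromatic (cyclopentane).
No ring is aromatic. Total: 0.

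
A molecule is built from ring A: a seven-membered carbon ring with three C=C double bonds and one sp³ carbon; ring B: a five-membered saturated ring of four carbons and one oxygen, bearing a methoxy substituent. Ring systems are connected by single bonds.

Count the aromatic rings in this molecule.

0

Ring A has one sp³ carbon, so it is not fully conjugated — not aromatic (cycloheptatriene).
Ring B has only sp³ atoms, so it is not fully conjugated — not aromatic (tetrahydrofuran).
No ring is aromatic. Total: 0.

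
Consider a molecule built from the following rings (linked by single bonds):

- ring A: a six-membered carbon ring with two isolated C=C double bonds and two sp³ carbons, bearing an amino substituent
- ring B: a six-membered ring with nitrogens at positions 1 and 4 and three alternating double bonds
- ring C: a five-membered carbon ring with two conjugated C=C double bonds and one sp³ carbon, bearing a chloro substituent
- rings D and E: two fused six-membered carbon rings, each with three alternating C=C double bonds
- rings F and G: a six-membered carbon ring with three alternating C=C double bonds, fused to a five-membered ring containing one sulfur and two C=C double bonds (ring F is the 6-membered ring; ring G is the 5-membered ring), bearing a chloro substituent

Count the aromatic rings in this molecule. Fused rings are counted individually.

Ring A has two sp³ carbons, so it is not fully conjugated — not aromatic (1,4-cyclohexadiene).
Ring B is planar and fully conjugated; 3 ring double bonds give 6 π electrons. 6 = 4(1)+2, so ring B is aromatic (pyrazine).
Ring C has one sp³ carbon, so it is not fully conjugated — not aromatic (cyclopentadiene).
Rings D and E form a fused bicyclic system with 10 sp² atoms and 10 π electrons from ring double bonds. 10 = 4(2)+2, so the system is aromatic and both rings count as aromatic (naphthalene).
Rings F and G form a fused bicyclic system (with one sulfur) with 9 sp² atoms and 10 π electrons from ring double bonds plus a heteroatom lone pair. 10 = 4(2)+2, so the system is aromatic and both rings count as aromatic (benzothiophene).
Aromatic: B, D, E, F, G. Total: 5.

5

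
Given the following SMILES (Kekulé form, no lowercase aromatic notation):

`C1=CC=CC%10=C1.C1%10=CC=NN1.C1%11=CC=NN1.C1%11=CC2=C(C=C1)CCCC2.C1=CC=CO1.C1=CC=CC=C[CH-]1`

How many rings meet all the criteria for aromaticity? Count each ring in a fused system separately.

5

The SMILES encodes a six-membered carbon ring with three alternating C=C double bonds; a five-membered ring with two adjacent nitrogens (one bearing H, one in a double bond) and two double bonds; a five-membered ring with two adjacent nitrogens (one bearing H, one in a double bond) and two double bonds; a six-membered carbon ring with three alternating C=C double bonds, fused to a saturated six-membered carbon ring; a five-membered ring of four carbons and one oxygen, with two C=C double bonds; a seven-membered all-carbon ring bearing a negative charge on one carbon, with three C=C double bonds.
The 6-membered ring has a continuous p-orbital overlap around the ring; 3 ring double bonds give 6 π electrons. Since 6 = 4n+2 (n=1), it is aromatic (benzene).
The 5-membered ring with two adjacent nitrogens (one N–H, one =N–) is fully conjugated (every ring atom contributes a p orbital); 2 ring double bonds (4 π electrons) plus a heteroatom lone pair (2) give 6 π electrons. Since 6 = 4n+2 (n=1), it is aromatic (pyrazole).
The second 5-membered ring with two adjacent nitrogens (one N–H, one =N–) is planar and fully conjugated; 2 ring double bonds (4 π electrons) plus a heteroatom lone pair (2) give 6 π electrons. That satisfies 4n+2 with n=1, so it is aromatic (pyrazole).
The second 6-membered ring is planar and fully conjugated; 3 ring double bonds give 6 π electrons. That satisfies 4n+2 with n=1, so it is aromatic (benzene ring).
The third 6-membered ring has four sp³ carbons, so it is not fully conjugated — not aromatic (cyclohexane ring).
The 5-membered ring with one oxygen has a continuous p-orbital overlap around the ring; 2 ring double bonds (4 π electrons) plus a heteroatom lone pair (2) give 6 π electrons. 6 = 4(1)+2, so it is aromatic (furan).
The 7-membered ring has only sp² ring atoms; a planar conformation would have a fully conjugated π system of 8 electrons. But 8 = 4(2), which is 4n not 4n+2, so it is not aromatic (cycloheptatrienyl anion).
5 of the 7 rings are aromatic. Total: 5.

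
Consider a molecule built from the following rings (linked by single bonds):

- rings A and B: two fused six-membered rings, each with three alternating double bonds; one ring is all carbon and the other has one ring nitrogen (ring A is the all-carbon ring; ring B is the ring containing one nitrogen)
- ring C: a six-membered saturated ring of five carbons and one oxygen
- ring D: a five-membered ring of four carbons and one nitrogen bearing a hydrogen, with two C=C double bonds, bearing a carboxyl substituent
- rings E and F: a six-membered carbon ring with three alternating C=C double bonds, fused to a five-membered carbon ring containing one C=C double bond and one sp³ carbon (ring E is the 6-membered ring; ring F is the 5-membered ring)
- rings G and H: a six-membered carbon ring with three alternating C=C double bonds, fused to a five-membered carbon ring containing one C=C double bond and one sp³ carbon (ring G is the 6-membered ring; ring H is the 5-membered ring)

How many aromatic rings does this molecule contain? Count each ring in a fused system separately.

5

Rings A and B form a fused bicyclic system (with one nitrogen) with 10 sp² atoms and 10 π electrons from ring double bonds. 10 = 4(2)+2, so the system is aromatic and both rings count as aromatic (quinoline).
Ring C has only sp³ atoms, so it is not fully conjugated — not aromatic (tetrahydropyran).
Ring D is planar and fully conjugated; 2 ring double bonds (4 π electrons) plus a heteroatom lone pair (2) give 6 π electrons. 6 = 4(1)+2, so ring D is aromatic (pyrrole).
Ring E is planar and fully conjugated; 3 ring double bonds give 6 π electrons. Since 6 = 4n+2 (n=1), ring E is aromatic (benzene ring).
Ring F has one sp³ carbon, so it is not fully conjugated — not aromatic (cyclopentene ring).
Ring G is fully conjugated (every ring atom contributes a p orbital); 3 ring double bonds give 6 π electrons. 6 = 4(1)+2, so ring G is aromatic (benzene ring).
Ring H has one sp³ carbon, so it is not fully conjugated — not aromatic (cyclopentene ring).
Aromatic: A, B, D, E, G. Total: 5.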